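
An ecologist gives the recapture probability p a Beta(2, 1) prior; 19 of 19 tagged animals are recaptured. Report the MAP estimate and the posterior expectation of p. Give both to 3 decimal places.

MAP: 1.000. Posterior mean: 0.955.

Posterior: Beta(2+19, 1+0) = Beta(21, 1).
Since β = 1 ≤ 1 and α > 1, the Beta density is monotone increasing on [0,1]; the mode is at 1.
Mean = 21/(21+1) = 0.955.
Left-skewed posterior ⇒ mean < mode.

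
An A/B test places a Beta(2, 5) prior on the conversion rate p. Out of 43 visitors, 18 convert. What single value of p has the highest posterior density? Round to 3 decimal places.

Posterior: Beta(2+18, 5+25) = Beta(20, 30).
Mode = (20−1)/(20+30−2) = 19/48 = 0.396.
Mean = 20/(20+30) = 20/50 = 0.400.
This is the posterior mode — the MAP estimate.

0.396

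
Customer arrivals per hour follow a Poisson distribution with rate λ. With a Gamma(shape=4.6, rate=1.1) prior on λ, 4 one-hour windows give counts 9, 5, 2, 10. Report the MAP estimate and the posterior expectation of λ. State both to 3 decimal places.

λ_MAP = 5.804, E[λ|data] = 6.000

Σ counts = 26. Posterior: Gamma(shape = 4.6+26 = 30.6, rate = 1.1+4 = 5.1).
Mode = (α−1)/β = 29.6/5.1 = 5.804.
Mean = α/β = 30.6/5.1 = 6.000.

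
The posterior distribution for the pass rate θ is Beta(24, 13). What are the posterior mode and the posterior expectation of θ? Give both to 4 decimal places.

Mode = (24−1)/(24+13−2) = 23/35 = 0.6571.
Mean = 24/(24+13) = 24/37 = 0.6486.
Left-skewed posterior ⇒ mean < mode.

MAP = 0.6571, posterior mean = 0.6486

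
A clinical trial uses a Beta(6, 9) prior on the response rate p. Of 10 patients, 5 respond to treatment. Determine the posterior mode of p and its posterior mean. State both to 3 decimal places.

p_MAP = 0.435, E[p|data] = 0.440

Posterior: Beta(6+5, 9+5) = Beta(11, 14).
Mode = (11−1)/(11+14−2) = 10/23 = 0.435.
Mean = 11/(11+14) = 11/25 = 0.440.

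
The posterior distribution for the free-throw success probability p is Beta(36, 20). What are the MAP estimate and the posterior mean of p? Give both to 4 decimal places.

MAP estimate = 0.6481, posterior mean = 0.6429

Mode = (36−1)/(36+20−2) = 35/54 = 0.6481.
Mean = 36/(36+20) = 36/56 = 0.6429.
Mode > mean: the posterior has a left tail.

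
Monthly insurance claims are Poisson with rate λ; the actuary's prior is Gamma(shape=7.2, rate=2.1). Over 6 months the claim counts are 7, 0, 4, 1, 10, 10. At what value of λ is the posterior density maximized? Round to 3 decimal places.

Σ counts = 32. Posterior: Gamma(shape = 7.2+32 = 39.2, rate = 2.1+6 = 8.1).
Mode = (α−1)/β = 38.2/8.1 = 4.716.
Mean = α/β = 39.2/8.1 = 4.840.
This is the posterior mode — the MAP estimate.

4.716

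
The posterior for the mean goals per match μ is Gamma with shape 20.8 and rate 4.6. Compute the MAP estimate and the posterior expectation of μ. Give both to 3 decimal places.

Mode = (α−1)/β = 19.8/4.6 = 4.304.
Mean = α/β = 20.8/4.6 = 4.522.

MAP estimate = 4.304, posterior expectation = 4.522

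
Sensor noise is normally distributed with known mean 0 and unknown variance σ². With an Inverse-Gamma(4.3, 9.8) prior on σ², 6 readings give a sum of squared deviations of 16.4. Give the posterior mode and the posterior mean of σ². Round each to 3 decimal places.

MAP = 2.169, posterior mean = 2.857

Posterior: Inverse-Gamma(shape = 4.3+6/2 = 7.3, scale = 9.8+16.4/2 = 18.0).
Mode = β/(α+1) = 18.0/8.3 = 2.169.
Mean = β/(α−1) = 18.0/6.3 = 2.857.
Right-skewed posterior ⇒ mode < mean.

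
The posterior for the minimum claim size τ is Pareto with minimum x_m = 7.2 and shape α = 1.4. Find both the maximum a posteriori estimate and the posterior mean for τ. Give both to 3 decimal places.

maximum a posteriori estimate = 7.200, posterior mean = 25.200

The Pareto density is strictly decreasing on [x_m, ∞), so the mode is x_m = 7.200.
Mean = α·x_m/(α−1) = 1.4·7.2/0.4 = 25.200.
Right-skewed posterior ⇒ mode < mean.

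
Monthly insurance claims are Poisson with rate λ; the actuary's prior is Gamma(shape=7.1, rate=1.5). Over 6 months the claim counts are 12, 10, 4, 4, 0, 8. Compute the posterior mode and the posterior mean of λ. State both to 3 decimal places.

λ_MAP = 5.880, E[λ|data] = 6.013

Σ counts = 38. Posterior: Gamma(shape = 7.1+38 = 45.1, rate = 1.5+6 = 7.5).
Mode = (α−1)/β = 44.1/7.5 = 5.880.
Mean = α/β = 45.1/7.5 = 6.013.
Right-skewed posterior ⇒ mode < mean.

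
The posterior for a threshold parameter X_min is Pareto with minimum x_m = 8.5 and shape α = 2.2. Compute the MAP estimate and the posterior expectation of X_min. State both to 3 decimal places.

MAP: 8.500. Posterior mean: 15.583.

The Pareto density is strictly decreasing on [x_m, ∞), so the mode is x_m = 8.500.
Mean = α·x_m/(α−1) = 2.2·8.5/1.2 = 15.583.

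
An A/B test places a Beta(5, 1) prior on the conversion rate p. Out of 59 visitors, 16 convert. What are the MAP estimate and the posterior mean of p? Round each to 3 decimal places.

MAP estimate = 0.317, posterior mean = 0.323

Posterior: Beta(5+16, 1+43) = Beta(21, 44).
Mode = (21−1)/(21+44−2) = 20/63 = 0.317.
Mean = 21/(21+44) = 21/65 = 0.323.
Right-skewed posterior ⇒ mode < mean.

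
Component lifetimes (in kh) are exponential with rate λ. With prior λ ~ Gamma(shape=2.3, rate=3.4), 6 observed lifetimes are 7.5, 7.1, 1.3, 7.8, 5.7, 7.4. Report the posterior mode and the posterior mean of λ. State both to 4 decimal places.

MAP = 0.1816, posterior mean = 0.2065

Σ times = 36.8. Posterior: Gamma(shape = 2.3+6 = 8.3, rate = 3.4+36.8 = 40.2).
Mode = (α−1)/β = 7.3/40.2 = 0.1816.
Mean = α/β = 8.3/40.2 = 0.2065.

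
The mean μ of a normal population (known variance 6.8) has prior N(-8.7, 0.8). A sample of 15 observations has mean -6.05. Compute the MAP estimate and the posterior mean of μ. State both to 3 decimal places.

MAP: -7.009. Posterior mean: -7.009.

Posterior for μ is Normal. Precision-weighted mean: (1/0.8·-8.7 + 15/6.8·-6.05) / (1/0.8 + 15/6.8) = -7.009.
A Normal posterior is symmetric, so mode = mean.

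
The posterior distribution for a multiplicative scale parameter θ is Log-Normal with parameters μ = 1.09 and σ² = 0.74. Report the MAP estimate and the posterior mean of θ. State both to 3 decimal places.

Mode = exp(μ − σ²) = exp(0.35) = 1.419.
Mean = exp(μ + σ²/2) = exp(1.460) = 4.306.
Mean > mode: the posterior has a right tail.

MAP: 1.419. Posterior mean: 4.306.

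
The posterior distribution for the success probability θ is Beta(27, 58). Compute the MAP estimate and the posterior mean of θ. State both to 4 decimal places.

MAP = 0.3133, posterior mean = 0.3176

Mode = (27−1)/(27+58−2) = 26/83 = 0.3133.
Mean = 27/(27+58) = 27/85 = 0.3176.
Mean > mode: the posterior has a right tail.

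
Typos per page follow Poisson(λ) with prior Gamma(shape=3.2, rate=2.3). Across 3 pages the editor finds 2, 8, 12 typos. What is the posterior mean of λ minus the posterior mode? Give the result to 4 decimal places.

0.1887

Σ counts = 22. Posterior: Gamma(shape = 3.2+22 = 25.2, rate = 2.3+3 = 5.3).
Mode = (α−1)/β = 24.2/5.3 = 4.5660.
Mean = α/β = 25.2/5.3 = 4.7547.
Difference = 4.7547 − 4.5660 = 0.1887.
The posterior is right-skewed, so the mean exceeds the mode.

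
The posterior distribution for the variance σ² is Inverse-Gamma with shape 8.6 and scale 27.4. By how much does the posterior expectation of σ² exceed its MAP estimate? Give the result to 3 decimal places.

0.751

Mode = β/(α+1) = 27.4/9.6 = 2.854.
Mean = β/(α−1) = 27.4/7.6 = 3.605.
Difference = 3.605 − 2.854 = 0.751.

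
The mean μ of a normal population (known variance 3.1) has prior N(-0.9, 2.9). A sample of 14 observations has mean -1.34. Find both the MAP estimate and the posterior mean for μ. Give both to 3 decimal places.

MAP = -1.309, posterior mean = -1.309

Posterior for μ is Normal. Precision-weighted mean: (1/2.9·-0.9 + 14/3.1·-1.34) / (1/2.9 + 14/3.1) = -1.309.
A Normal posterior is symmetric, so mode = mean.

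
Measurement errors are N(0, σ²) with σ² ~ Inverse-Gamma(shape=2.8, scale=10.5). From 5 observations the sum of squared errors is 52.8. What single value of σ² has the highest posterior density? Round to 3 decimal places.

Posterior: Inverse-Gamma(shape = 2.8+5/2 = 5.3, scale = 10.5+52.8/2 = 36.9).
Mode = β/(α+1) = 36.9/6.3 = 5.857.
Mean = β/(α−1) = 36.9/4.3 = 8.581.
This is the posterior mode — the MAP estimate.

5.857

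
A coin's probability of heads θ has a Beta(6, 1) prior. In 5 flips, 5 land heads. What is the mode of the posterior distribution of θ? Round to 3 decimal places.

1.000

Posterior: Beta(6+5, 1+0) = Beta(11, 1).
Since β = 1 ≤ 1 and α > 1, the Beta density is monotone increasing on [0,1]; the mode is at 1.
Mean = 11/(11+1) = 0.917.
This is the posterior mode — the MAP estimate.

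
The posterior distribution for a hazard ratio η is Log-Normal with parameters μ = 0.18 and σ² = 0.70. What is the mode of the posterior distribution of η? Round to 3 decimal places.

0.595

Mode = exp(μ − σ²) = exp(-0.52) = 0.595.
Mean = exp(μ + σ²/2) = exp(0.530) = 1.699.
This is the posterior mode — the MAP estimate.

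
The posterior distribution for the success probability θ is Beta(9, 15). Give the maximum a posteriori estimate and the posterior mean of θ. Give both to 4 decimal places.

Mode = (9−1)/(9+15−2) = 8/22 = 0.3636.
Mean = 9/(9+15) = 9/24 = 0.3750.

MAP = 0.3636, posterior mean = 0.3750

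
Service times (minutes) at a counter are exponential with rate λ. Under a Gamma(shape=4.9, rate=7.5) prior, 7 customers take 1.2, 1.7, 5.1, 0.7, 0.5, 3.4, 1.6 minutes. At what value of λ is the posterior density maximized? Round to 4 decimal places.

Σ times = 14.2. Posterior: Gamma(shape = 4.9+7 = 11.9, rate = 7.5+14.2 = 21.7).
Mode = (α−1)/β = 10.9/21.7 = 0.5023.
Mean = α/β = 11.9/21.7 = 0.5484.
This is the posterior mode — the MAP estimate.

0.5023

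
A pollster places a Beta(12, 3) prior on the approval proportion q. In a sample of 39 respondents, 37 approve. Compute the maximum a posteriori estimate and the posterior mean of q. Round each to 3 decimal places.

maximum a posteriori estimate = 0.923, posterior mean = 0.907

Posterior: Beta(12+37, 3+2) = Beta(49, 5).
Mode = (49−1)/(49+5−2) = 48/52 = 0.923.
Mean = 49/(49+5) = 49/54 = 0.907.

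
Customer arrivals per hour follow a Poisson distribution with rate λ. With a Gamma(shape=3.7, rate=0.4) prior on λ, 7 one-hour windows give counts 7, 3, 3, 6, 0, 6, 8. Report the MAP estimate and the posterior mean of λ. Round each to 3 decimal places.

λ_MAP = 4.824, E[λ|data] = 4.959

Σ counts = 33. Posterior: Gamma(shape = 3.7+33 = 36.7, rate = 0.4+7 = 7.4).
Mode = (α−1)/β = 35.7/7.4 = 4.824.
Mean = α/β = 36.7/7.4 = 4.959.
The mean is pulled above the mode by the posterior's right skew.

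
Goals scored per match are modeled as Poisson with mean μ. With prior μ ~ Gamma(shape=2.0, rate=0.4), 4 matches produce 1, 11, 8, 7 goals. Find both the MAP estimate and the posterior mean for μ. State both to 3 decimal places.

MAP: 6.364. Posterior mean: 6.591.

Σ counts = 27. Posterior: Gamma(shape = 2.0+27 = 29.0, rate = 0.4+4 = 4.4).
Mode = (α−1)/β = 28.0/4.4 = 6.364.
Mean = α/β = 29.0/4.4 = 6.591.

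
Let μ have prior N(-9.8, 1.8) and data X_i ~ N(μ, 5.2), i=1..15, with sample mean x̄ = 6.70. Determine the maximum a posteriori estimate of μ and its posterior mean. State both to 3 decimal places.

MAP = 4.035, posterior mean = 4.035

Posterior for μ is Normal. Precision-weighted mean: (1/1.8·-9.8 + 15/5.2·6.70) / (1/1.8 + 15/5.2) = 4.035.
A Normal posterior is symmetric, so mode = mean.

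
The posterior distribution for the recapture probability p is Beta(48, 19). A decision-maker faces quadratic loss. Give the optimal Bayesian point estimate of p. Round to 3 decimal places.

Mode = (48−1)/(48+19−2) = 47/65 = 0.723.
Mean = 48/(48+19) = 48/67 = 0.716.
Quadratic loss ⇒ the optimal estimator is the posterior mean.

0.716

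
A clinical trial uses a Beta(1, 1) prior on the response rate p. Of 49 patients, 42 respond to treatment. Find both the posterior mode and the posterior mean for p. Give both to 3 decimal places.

MAP = 0.857, posterior mean = 0.843

Posterior: Beta(1+42, 1+7) = Beta(43, 8).
Mode = (43−1)/(43+8−2) = 42/49 = 0.857.
With a flat prior the MAP equals the MLE, 42/49.
Mean = 43/(43+8) = 43/51 = 0.843.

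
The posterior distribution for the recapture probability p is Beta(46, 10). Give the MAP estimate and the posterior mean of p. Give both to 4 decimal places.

Mode = (46−1)/(46+10−2) = 45/54 = 0.8333.
Mean = 46/(46+10) = 46/56 = 0.8214.
Left-skewed posterior ⇒ mean < mode.

MAP: 0.8333. Posterior mean: 0.8214.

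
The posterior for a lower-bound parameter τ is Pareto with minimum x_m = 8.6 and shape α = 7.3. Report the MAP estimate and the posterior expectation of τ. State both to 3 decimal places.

The Pareto density is strictly decreasing on [x_m, ∞), so the mode is x_m = 8.600.
Mean = α·x_m/(α−1) = 7.3·8.6/6.3 = 9.965.

MAP = 8.600, posterior mean = 9.965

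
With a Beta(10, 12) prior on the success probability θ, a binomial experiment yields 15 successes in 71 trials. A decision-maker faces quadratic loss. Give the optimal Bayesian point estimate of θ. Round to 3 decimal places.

0.269

Posterior: Beta(10+15, 12+56) = Beta(25, 68).
Mode = (25−1)/(25+68−2) = 24/91 = 0.264.
Mean = 25/(25+68) = 25/93 = 0.269.
Quadratic loss ⇒ the optimal estimator is the posterior mean.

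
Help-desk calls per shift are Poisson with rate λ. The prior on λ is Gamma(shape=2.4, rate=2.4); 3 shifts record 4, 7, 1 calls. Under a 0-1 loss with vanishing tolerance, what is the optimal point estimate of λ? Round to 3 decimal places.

Σ counts = 12. Posterior: Gamma(shape = 2.4+12 = 14.4, rate = 2.4+3 = 5.4).
Mode = (α−1)/β = 13.4/5.4 = 2.481.
Mean = α/β = 14.4/5.4 = 2.667.
This is the posterior mode — the MAP estimate.

2.481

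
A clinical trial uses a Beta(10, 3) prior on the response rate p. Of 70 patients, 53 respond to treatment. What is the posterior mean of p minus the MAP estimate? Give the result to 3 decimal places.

-0.006

Posterior: Beta(10+53, 3+17) = Beta(63, 20).
Mode = (63−1)/(63+20−2) = 62/81 = 0.765.
Mean = 63/(63+20) = 63/83 = 0.759.
Difference = 0.759 − 0.765 = -0.006.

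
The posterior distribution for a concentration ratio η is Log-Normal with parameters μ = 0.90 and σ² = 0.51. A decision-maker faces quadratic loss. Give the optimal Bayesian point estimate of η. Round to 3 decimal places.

Mode = exp(μ − σ²) = exp(0.39) = 1.477.
Mean = exp(μ + σ²/2) = exp(1.155) = 3.174.
Quadratic loss ⇒ the optimal estimator is the posterior mean.

3.174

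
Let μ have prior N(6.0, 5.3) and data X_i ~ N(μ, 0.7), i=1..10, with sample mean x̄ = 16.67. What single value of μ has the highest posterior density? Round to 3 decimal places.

16.531

Posterior for μ is Normal. Precision-weighted mean: (1/5.3·6.0 + 10/0.7·16.67) / (1/5.3 + 10/0.7) = 16.531.
A Normal posterior is symmetric, so mode = mean.
This is the posterior mode — the MAP estimate.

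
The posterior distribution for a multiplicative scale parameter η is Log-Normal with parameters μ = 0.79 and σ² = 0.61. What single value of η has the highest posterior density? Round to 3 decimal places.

Mode = exp(μ − σ²) = exp(0.18) = 1.197.
Mean = exp(μ + σ²/2) = exp(1.095) = 2.989.
This is the posterior mode — the MAP estimate.

1.197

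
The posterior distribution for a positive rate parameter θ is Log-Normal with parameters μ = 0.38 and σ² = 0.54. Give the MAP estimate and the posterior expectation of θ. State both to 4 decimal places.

MAP estimate = 0.8521, posterior expectation = 1.9155

Mode = exp(μ − σ²) = exp(-0.16) = 0.8521.
Mean = exp(μ + σ²/2) = exp(0.650) = 1.9155.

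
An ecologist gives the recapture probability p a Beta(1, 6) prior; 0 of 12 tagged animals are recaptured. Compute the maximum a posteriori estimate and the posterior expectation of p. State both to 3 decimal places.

maximum a posteriori estimate = 0.000, posterior expectation = 0.053

Posterior: Beta(1+0, 6+12) = Beta(1, 18).
Since α = 1 ≤ 1 and β > 1, the Beta density is monotone decreasing on [0,1]; the mode is at 0.
Mean = 1/(1+18) = 0.053.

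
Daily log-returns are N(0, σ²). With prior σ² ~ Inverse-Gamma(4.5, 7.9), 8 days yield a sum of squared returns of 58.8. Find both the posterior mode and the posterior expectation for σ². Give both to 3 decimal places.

σ²_MAP = 3.926, E[σ²|data] = 4.973

Posterior: Inverse-Gamma(shape = 4.5+8/2 = 8.5, scale = 7.9+58.8/2 = 37.3).
Mode = β/(α+1) = 37.3/9.5 = 3.926.
Mean = β/(α−1) = 37.3/7.5 = 4.973.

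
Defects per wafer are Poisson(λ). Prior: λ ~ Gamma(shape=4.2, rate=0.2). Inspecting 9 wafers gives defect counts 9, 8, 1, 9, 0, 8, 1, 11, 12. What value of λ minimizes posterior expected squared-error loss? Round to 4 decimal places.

Σ counts = 59. Posterior: Gamma(shape = 4.2+59 = 63.2, rate = 0.2+9 = 9.2).
Mode = (α−1)/β = 62.2/9.2 = 6.7609.
Mean = α/β = 63.2/9.2 = 6.8696.
Squared-error loss ⇒ the optimal estimator is the posterior mean.

6.8696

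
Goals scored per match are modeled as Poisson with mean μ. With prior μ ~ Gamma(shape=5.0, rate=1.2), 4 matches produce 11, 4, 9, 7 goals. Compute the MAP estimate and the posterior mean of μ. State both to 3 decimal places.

MAP: 6.731. Posterior mean: 6.923.

Σ counts = 31. Posterior: Gamma(shape = 5.0+31 = 36.0, rate = 1.2+4 = 5.2).
Mode = (α−1)/β = 35.0/5.2 = 6.731.
Mean = α/β = 36.0/5.2 = 6.923.
The mean is pulled above the mode by the posterior's right skew.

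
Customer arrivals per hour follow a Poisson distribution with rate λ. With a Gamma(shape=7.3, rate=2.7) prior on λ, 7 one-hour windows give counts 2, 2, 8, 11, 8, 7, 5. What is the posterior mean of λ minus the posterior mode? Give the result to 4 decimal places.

0.1031

Σ counts = 43. Posterior: Gamma(shape = 7.3+43 = 50.3, rate = 2.7+7 = 9.7).
Mode = (α−1)/β = 49.3/9.7 = 5.0825.
Mean = α/β = 50.3/9.7 = 5.1856.
Difference = 5.1856 − 5.0825 = 0.1031.
The posterior is right-skewed, so the mean exceeds the mode.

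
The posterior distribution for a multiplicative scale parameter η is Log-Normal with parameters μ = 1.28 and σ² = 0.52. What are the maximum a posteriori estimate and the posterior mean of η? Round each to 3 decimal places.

MAP: 2.138. Posterior mean: 4.665.

Mode = exp(μ − σ²) = exp(0.76) = 2.138.
Mean = exp(μ + σ²/2) = exp(1.540) = 4.665.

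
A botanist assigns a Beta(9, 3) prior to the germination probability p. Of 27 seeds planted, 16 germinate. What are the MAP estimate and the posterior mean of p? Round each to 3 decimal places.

Posterior: Beta(9+16, 3+11) = Beta(25, 14).
Mode = (25−1)/(25+14−2) = 24/37 = 0.649.
Mean = 25/(25+14) = 25/39 = 0.641.

MAP estimate = 0.649, posterior mean = 0.641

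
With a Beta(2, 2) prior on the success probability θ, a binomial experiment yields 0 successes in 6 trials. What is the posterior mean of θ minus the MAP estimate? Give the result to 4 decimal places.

0.0750

Posterior: Beta(2+0, 2+6) = Beta(2, 8).
Mode = (2−1)/(2+8−2) = 1/8 = 0.1250.
Mean = 2/(2+8) = 2/10 = 0.2000.
Difference = 0.2000 − 0.1250 = 0.0750.
The mean is pulled above the mode by the posterior's right skew.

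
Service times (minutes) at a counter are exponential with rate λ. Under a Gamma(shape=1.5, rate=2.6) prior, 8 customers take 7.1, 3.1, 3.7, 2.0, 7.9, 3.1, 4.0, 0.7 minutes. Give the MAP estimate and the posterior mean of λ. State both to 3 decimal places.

MAP = 0.249, posterior mean = 0.278

Σ times = 31.6. Posterior: Gamma(shape = 1.5+8 = 9.5, rate = 2.6+31.6 = 34.2).
Mode = (α−1)/β = 8.5/34.2 = 0.249.
Mean = α/β = 9.5/34.2 = 0.278.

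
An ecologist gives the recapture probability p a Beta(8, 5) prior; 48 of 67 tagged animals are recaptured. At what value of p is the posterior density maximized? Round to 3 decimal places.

Posterior: Beta(8+48, 5+19) = Beta(56, 24).
Mode = (56−1)/(56+24−2) = 55/78 = 0.705.
Mean = 56/(56+24) = 56/80 = 0.700.
This is the posterior mode — the MAP estimate.

0.705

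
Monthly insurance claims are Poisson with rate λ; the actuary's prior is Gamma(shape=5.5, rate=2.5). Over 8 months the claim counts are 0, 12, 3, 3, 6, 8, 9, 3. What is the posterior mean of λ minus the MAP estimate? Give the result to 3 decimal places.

Σ counts = 44. Posterior: Gamma(shape = 5.5+44 = 49.5, rate = 2.5+8 = 10.5).
Mode = (α−1)/β = 48.5/10.5 = 4.619.
Mean = α/β = 49.5/10.5 = 4.714.
Difference = 4.714 − 4.619 = 0.095.

0.095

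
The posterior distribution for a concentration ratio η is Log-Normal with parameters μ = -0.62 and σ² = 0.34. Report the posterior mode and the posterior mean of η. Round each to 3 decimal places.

Mode = exp(μ − σ²) = exp(-0.96) = 0.383.
Mean = exp(μ + σ²/2) = exp(-0.450) = 0.638.
The mean is pulled above the mode by the posterior's right skew.

MAP = 0.383; posterior mean = 0.638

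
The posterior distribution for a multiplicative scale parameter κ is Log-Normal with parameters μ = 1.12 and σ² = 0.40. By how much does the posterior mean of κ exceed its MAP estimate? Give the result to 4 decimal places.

Mode = exp(μ − σ²) = exp(0.72) = 2.0544.
Mean = exp(μ + σ²/2) = exp(1.320) = 3.7434.
Difference = 3.7434 − 2.0544 = 1.6890.

1.6890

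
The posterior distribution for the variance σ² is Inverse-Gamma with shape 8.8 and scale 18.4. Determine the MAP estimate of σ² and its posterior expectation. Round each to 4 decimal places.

MAP: 1.8776. Posterior mean: 2.3590.

Mode = β/(α+1) = 18.4/9.8 = 1.8776.
Mean = β/(α−1) = 18.4/7.8 = 2.3590.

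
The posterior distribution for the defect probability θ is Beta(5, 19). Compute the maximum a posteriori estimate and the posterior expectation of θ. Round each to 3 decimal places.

Mode = (5−1)/(5+19−2) = 4/22 = 0.182.
Mean = 5/(5+19) = 5/24 = 0.208.
The mean is pulled above the mode by the posterior's right skew.

maximum a posteriori estimate = 0.182, posterior expectation = 0.208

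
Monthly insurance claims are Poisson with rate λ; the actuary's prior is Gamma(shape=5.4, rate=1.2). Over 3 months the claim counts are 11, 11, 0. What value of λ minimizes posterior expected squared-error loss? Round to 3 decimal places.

6.524

Σ counts = 22. Posterior: Gamma(shape = 5.4+22 = 27.4, rate = 1.2+3 = 4.2).
Mode = (α−1)/β = 26.4/4.2 = 6.286.
Mean = α/β = 27.4/4.2 = 6.524.
Squared-error loss ⇒ the optimal estimator is the posterior mean.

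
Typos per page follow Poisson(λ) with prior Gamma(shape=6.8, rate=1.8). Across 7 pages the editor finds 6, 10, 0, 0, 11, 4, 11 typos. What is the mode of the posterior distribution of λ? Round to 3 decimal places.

Σ counts = 42. Posterior: Gamma(shape = 6.8+42 = 48.8, rate = 1.8+7 = 8.8).
Mode = (α−1)/β = 47.8/8.8 = 5.432.
Mean = α/β = 48.8/8.8 = 5.545.
This is the posterior mode — the MAP estimate.

5.432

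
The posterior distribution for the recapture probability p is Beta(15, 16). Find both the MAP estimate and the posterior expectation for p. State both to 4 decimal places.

MAP = 0.4828; posterior mean = 0.4839

Mode = (15−1)/(15+16−2) = 14/29 = 0.4828.
Mean = 15/(15+16) = 15/31 = 0.4839.
Mean > mode: the posterior has a right tail.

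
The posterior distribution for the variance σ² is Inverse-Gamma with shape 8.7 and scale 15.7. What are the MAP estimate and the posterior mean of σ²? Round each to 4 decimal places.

MAP = 1.6186, posterior mean = 2.0390

Mode = β/(α+1) = 15.7/9.7 = 1.6186.
Mean = β/(α−1) = 15.7/7.7 = 2.0390.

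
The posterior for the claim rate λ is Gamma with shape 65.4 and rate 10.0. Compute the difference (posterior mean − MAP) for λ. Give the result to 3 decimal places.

Mode = (α−1)/β = 64.4/10.0 = 6.440.
Mean = α/β = 65.4/10.0 = 6.540.
Difference = 6.540 − 6.440 = 0.100.
Right-skewed posterior ⇒ mode < mean.

0.100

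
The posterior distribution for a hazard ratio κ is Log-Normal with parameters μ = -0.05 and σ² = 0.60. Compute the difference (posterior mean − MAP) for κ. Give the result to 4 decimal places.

Mode = exp(μ − σ²) = exp(-0.65) = 0.5220.
Mean = exp(μ + σ²/2) = exp(0.250) = 1.2840.
Difference = 1.2840 − 0.5220 = 0.7620.

0.7620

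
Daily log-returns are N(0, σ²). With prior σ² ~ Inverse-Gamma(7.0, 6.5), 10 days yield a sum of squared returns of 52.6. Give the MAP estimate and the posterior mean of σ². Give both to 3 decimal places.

MAP: 2.523. Posterior mean: 2.982.

Posterior: Inverse-Gamma(shape = 7.0+10/2 = 12.0, scale = 6.5+52.6/2 = 32.8).
Mode = β/(α+1) = 32.8/13.0 = 2.523.
Mean = β/(α−1) = 32.8/11.0 = 2.982.
Mean > mode: the posterior has a right tail.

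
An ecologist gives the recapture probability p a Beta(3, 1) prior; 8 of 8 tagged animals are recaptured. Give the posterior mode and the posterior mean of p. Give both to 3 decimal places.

p_MAP = 1.000, E[p|data] = 0.917

Posterior: Beta(3+8, 1+0) = Beta(11, 1).
Since β = 1 ≤ 1 and α > 1, the Beta density is monotone increasing on [0,1]; the mode is at 1.
Mean = 11/(11+1) = 0.917.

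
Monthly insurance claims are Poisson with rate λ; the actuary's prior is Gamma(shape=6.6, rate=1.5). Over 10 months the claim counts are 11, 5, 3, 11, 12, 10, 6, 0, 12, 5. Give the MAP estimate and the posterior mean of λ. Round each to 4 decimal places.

λ_MAP = 7.0087, E[λ|data] = 7.0957

Σ counts = 75. Posterior: Gamma(shape = 6.6+75 = 81.6, rate = 1.5+10 = 11.5).
Mode = (α−1)/β = 80.6/11.5 = 7.0087.
Mean = α/β = 81.6/11.5 = 7.0957.
The posterior is right-skewed, so the mean exceeds the mode.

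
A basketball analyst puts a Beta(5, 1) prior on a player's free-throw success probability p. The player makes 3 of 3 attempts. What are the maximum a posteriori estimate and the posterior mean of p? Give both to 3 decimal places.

Posterior: Beta(5+3, 1+0) = Beta(8, 1).
Since β = 1 ≤ 1 and α > 1, the Beta density is monotone increasing on [0,1]; the mode is at 1.
Mean = 8/(8+1) = 0.889.

MAP = 1.000, posterior mean = 0.889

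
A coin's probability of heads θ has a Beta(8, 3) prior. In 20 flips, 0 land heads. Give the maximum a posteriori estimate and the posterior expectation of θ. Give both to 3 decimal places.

Posterior: Beta(8+0, 3+20) = Beta(8, 23).
Mode = (8−1)/(8+23−2) = 7/29 = 0.241.
Mean = 8/(8+23) = 8/31 = 0.258.

MAP: 0.241. Posterior mean: 0.258.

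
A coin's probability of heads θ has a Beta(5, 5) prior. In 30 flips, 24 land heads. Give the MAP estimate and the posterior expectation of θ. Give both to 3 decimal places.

Posterior: Beta(5+24, 5+6) = Beta(29, 11).
Mode = (29−1)/(29+11−2) = 28/38 = 0.737.
Mean = 29/(29+11) = 29/40 = 0.725.
Mode > mean: the posterior has a left tail.

MAP = 0.737; posterior mean = 0.725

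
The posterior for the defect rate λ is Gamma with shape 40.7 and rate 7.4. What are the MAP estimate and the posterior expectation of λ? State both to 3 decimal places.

Mode = (α−1)/β = 39.7/7.4 = 5.365.
Mean = α/β = 40.7/7.4 = 5.500.
The posterior is right-skewed, so the mean exceeds the mode.

MAP = 5.365, posterior mean = 5.500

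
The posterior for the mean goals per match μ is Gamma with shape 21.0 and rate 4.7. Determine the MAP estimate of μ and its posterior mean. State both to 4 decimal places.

MAP = 4.2553; posterior mean = 4.4681

Mode = (α−1)/β = 20.0/4.7 = 4.2553.
Mean = α/β = 21.0/4.7 = 4.4681.
The posterior is right-skewed, so the mean exceeds the mode.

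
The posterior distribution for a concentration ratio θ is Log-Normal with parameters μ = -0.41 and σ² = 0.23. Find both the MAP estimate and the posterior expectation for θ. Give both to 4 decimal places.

Mode = exp(μ − σ²) = exp(-0.64) = 0.5273.
Mean = exp(μ + σ²/2) = exp(-0.295) = 0.7445.

MAP = 0.5273; posterior mean = 0.7445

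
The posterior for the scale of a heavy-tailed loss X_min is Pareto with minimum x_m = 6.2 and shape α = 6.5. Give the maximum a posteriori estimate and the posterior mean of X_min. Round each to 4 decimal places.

The Pareto density is strictly decreasing on [x_m, ∞), so the mode is x_m = 6.2000.
Mean = α·x_m/(α−1) = 6.5·6.2/5.5 = 7.3273.

X_min_MAP = 6.2000, E[X_min|data] = 7.3273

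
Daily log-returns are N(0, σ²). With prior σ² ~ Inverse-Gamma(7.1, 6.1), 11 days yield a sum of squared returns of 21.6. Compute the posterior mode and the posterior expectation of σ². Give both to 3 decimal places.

σ²_MAP = 1.243, E[σ²|data] = 1.457

Posterior: Inverse-Gamma(shape = 7.1+11/2 = 12.6, scale = 6.1+21.6/2 = 16.9).
Mode = β/(α+1) = 16.9/13.6 = 1.243.
Mean = β/(α−1) = 16.9/11.6 = 1.457.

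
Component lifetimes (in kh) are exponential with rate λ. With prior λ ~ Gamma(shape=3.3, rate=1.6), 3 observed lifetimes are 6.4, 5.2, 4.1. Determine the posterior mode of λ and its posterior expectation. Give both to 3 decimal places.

Σ times = 15.7. Posterior: Gamma(shape = 3.3+3 = 6.3, rate = 1.6+15.7 = 17.3).
Mode = (α−1)/β = 5.3/17.3 = 0.306.
Mean = α/β = 6.3/17.3 = 0.364.
The mean is pulled above the mode by the posterior's right skew.

posterior mode = 0.306, posterior expectation = 0.364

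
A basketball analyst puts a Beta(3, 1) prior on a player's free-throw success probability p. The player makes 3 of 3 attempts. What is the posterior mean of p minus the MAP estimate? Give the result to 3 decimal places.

Posterior: Beta(3+3, 1+0) = Beta(6, 1).
Since β = 1 ≤ 1 and α > 1, the Beta density is monotone increasing on [0,1]; the mode is at 1.
Mean = 6/(6+1) = 0.857.
Difference = 0.857 − 1.000 = -0.143.

-0.143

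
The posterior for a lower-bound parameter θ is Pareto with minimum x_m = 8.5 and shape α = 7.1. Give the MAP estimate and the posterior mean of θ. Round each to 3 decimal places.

The Pareto density is strictly decreasing on [x_m, ∞), so the mode is x_m = 8.500.
Mean = α·x_m/(α−1) = 7.1·8.5/6.1 = 9.893.
The posterior is right-skewed, so the mean exceeds the mode.

MAP estimate = 8.500, posterior mean = 9.893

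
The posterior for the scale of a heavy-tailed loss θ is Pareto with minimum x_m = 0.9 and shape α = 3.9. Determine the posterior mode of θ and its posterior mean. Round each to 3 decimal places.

MAP = 0.900, posterior mean = 1.210

The Pareto density is strictly decreasing on [x_m, ∞), so the mode is x_m = 0.900.
Mean = α·x_m/(α−1) = 3.9·0.9/2.9 = 1.210.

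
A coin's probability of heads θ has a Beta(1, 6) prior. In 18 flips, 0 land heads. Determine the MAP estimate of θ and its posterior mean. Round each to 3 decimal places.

MAP estimate = 0.000, posterior mean = 0.040

Posterior: Beta(1+0, 6+18) = Beta(1, 24).
Since α = 1 ≤ 1 and β > 1, the Beta density is monotone decreasing on [0,1]; the mode is at 0.
Mean = 1/(1+24) = 0.040.
The posterior is right-skewed, so the mean exceeds the mode.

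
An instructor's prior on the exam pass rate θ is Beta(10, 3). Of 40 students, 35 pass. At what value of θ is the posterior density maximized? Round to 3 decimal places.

0.863

Posterior: Beta(10+35, 3+5) = Beta(45, 8).
Mode = (45−1)/(45+8−2) = 44/51 = 0.863.
Mean = 45/(45+8) = 45/53 = 0.849.
This is the posterior mode — the MAP estimate.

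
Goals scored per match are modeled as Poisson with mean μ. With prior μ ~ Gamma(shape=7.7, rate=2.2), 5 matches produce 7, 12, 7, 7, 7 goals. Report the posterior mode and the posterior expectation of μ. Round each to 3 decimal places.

Σ counts = 40. Posterior: Gamma(shape = 7.7+40 = 47.7, rate = 2.2+5 = 7.2).
Mode = (α−1)/β = 46.7/7.2 = 6.486.
Mean = α/β = 47.7/7.2 = 6.625.
Right-skewed posterior ⇒ mode < mean.

μ_MAP = 6.486, E[μ|data] = 6.625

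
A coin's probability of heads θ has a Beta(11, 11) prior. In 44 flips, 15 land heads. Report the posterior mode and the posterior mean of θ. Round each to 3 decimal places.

Posterior: Beta(11+15, 11+29) = Beta(26, 40).
Mode = (26−1)/(26+40−2) = 25/64 = 0.391.
Mean = 26/(26+40) = 26/66 = 0.394.

MAP = 0.391; posterior mean = 0.394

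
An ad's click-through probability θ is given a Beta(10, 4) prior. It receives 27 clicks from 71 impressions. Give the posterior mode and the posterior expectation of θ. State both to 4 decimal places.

MAP = 0.4337, posterior mean = 0.4353

Posterior: Beta(10+27, 4+44) = Beta(37, 48).
Mode = (37−1)/(37+48−2) = 36/83 = 0.4337.
Mean = 37/(37+48) = 37/85 = 0.4353.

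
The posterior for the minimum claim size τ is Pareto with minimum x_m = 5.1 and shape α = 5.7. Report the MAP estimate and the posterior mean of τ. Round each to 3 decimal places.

MAP = 5.100; posterior mean = 6.185

The Pareto density is strictly decreasing on [x_m, ∞), so the mode is x_m = 5.100.
Mean = α·x_m/(α−1) = 5.7·5.1/4.7 = 6.185.
The posterior is right-skewed, so the mean exceeds the mode.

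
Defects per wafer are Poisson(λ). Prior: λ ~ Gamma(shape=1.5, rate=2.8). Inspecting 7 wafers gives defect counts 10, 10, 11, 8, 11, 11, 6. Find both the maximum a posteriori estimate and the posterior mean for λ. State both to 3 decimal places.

Σ counts = 67. Posterior: Gamma(shape = 1.5+67 = 68.5, rate = 2.8+7 = 9.8).
Mode = (α−1)/β = 67.5/9.8 = 6.888.
Mean = α/β = 68.5/9.8 = 6.990.
The posterior is right-skewed, so the mean exceeds the mode.

λ_MAP = 6.888, E[λ|data] = 6.990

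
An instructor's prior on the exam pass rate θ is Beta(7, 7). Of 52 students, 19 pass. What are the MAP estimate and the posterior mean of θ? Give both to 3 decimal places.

Posterior: Beta(7+19, 7+33) = Beta(26, 40).
Mode = (26−1)/(26+40−2) = 25/64 = 0.391.
Mean = 26/(26+40) = 26/66 = 0.394.
The mean is pulled above the mode by the posterior's right skew.

MAP = 0.391, posterior mean = 0.394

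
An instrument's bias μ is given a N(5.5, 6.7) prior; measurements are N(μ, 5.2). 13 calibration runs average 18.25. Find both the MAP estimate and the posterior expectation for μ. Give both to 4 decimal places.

Posterior for μ is Normal. Precision-weighted mean: (1/6.7·5.5 + 13/5.2·18.25) / (1/6.7 + 13/5.2) = 17.5317.
A Normal posterior is symmetric, so mode = mean.

MAP = 17.5317; posterior mean = 17.5317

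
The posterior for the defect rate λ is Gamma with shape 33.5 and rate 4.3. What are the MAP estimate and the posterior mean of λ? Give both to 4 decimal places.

Mode = (α−1)/β = 32.5/4.3 = 7.5581.
Mean = α/β = 33.5/4.3 = 7.7907.

MAP = 7.5581; posterior mean = 7.7907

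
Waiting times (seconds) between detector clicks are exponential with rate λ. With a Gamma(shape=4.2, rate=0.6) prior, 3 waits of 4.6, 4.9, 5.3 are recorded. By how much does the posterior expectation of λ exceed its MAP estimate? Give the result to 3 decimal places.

Σ times = 14.8. Posterior: Gamma(shape = 4.2+3 = 7.2, rate = 0.6+14.8 = 15.4).
Mode = (α−1)/β = 6.2/15.4 = 0.403.
Mean = α/β = 7.2/15.4 = 0.468.
Difference = 0.468 − 0.403 = 0.065.
Mean > mode: the posterior has a right tail.

0.065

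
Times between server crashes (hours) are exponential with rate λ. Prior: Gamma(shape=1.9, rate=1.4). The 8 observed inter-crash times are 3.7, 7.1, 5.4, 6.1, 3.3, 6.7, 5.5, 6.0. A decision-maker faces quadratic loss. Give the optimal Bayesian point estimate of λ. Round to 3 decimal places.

Σ times = 43.8. Posterior: Gamma(shape = 1.9+8 = 9.9, rate = 1.4+43.8 = 45.2).
Mode = (α−1)/β = 8.9/45.2 = 0.197.
Mean = α/β = 9.9/45.2 = 0.219.
Quadratic loss ⇒ the optimal estimator is the posterior mean.

0.219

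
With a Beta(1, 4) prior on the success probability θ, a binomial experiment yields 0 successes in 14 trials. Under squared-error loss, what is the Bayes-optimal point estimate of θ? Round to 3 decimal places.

Posterior: Beta(1+0, 4+14) = Beta(1, 18).
Since α = 1 ≤ 1 and β > 1, the Beta density is monotone decreasing on [0,1]; the mode is at 0.
Mean = 1/(1+18) = 0.053.
Squared-error loss ⇒ the optimal estimator is the posterior mean.

0.053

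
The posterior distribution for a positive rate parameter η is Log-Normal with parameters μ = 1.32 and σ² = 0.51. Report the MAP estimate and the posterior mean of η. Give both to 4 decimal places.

η_MAP = 2.2479, E[η|data] = 4.8307

Mode = exp(μ − σ²) = exp(0.81) = 2.2479.
Mean = exp(μ + σ²/2) = exp(1.575) = 4.8307.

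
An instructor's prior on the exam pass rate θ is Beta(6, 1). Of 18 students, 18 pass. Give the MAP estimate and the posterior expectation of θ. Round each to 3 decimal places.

MAP = 1.000; posterior mean = 0.960

Posterior: Beta(6+18, 1+0) = Beta(24, 1).
Since β = 1 ≤ 1 and α > 1, the Beta density is monotone increasing on [0,1]; the mode is at 1.
Mean = 24/(24+1) = 0.960.
Left-skewed posterior ⇒ mean < mode.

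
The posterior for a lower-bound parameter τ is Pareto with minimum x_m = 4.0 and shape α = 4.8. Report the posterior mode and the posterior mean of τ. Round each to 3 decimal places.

The Pareto density is strictly decreasing on [x_m, ∞), so the mode is x_m = 4.000.
Mean = α·x_m/(α−1) = 4.8·4.0/3.8 = 5.053.

posterior mode = 4.000, posterior mean = 5.053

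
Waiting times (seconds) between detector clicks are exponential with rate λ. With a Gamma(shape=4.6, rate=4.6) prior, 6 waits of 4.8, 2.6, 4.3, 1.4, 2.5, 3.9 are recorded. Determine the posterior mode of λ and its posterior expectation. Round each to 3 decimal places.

posterior mode = 0.398, posterior expectation = 0.440

Σ times = 19.5. Posterior: Gamma(shape = 4.6+6 = 10.6, rate = 4.6+19.5 = 24.1).
Mode = (α−1)/β = 9.6/24.1 = 0.398.
Mean = α/β = 10.6/24.1 = 0.440.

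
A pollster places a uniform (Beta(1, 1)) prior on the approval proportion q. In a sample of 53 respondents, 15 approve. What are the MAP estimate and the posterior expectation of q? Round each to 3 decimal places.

Posterior: Beta(1+15, 1+38) = Beta(16, 39).
Mode = (16−1)/(16+39−2) = 15/53 = 0.283.
Mean = 16/(16+39) = 16/55 = 0.291.
Mean > mode: the posterior has a right tail.

MAP: 0.283. Posterior mean: 0.291.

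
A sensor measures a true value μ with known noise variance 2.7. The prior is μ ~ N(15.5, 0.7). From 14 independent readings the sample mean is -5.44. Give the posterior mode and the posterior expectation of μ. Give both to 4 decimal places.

Posterior for μ is Normal. Precision-weighted mean: (1/0.7·15.5 + 14/2.7·-5.44) / (1/0.7 + 14/2.7) = -0.9170.
A Normal posterior is symmetric, so mode = mean.

MAP: -0.9170. Posterior mean: -0.9170.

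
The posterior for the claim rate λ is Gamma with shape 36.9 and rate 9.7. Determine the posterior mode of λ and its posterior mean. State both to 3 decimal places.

λ_MAP = 3.701, E[λ|data] = 3.804

Mode = (α−1)/β = 35.9/9.7 = 3.701.
Mean = α/β = 36.9/9.7 = 3.804.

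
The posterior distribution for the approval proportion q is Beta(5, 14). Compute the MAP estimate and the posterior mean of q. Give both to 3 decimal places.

Mode = (5−1)/(5+14−2) = 4/17 = 0.235.
Mean = 5/(5+14) = 5/19 = 0.263.

MAP = 0.235, posterior mean = 0.263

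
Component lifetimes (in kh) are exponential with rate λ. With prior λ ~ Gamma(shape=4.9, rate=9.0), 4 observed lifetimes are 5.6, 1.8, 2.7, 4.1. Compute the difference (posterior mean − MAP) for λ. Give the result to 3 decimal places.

Σ times = 14.2. Posterior: Gamma(shape = 4.9+4 = 8.9, rate = 9.0+14.2 = 23.2).
Mode = (α−1)/β = 7.9/23.2 = 0.341.
Mean = α/β = 8.9/23.2 = 0.384.
Difference = 0.384 − 0.341 = 0.043.
Mean > mode: the posterior has a right tail.

0.043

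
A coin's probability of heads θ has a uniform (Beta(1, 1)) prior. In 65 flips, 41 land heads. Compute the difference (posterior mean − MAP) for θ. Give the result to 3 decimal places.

Posterior: Beta(1+41, 1+24) = Beta(42, 25).
Mode = (42−1)/(42+25−2) = 41/65 = 0.631.
With a flat prior the MAP equals the MLE, 41/65.
Mean = 42/(42+25) = 42/67 = 0.627.
Difference = 0.627 − 0.631 = -0.004.
The mean is pulled below the mode by the posterior's left skew.

-0.004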